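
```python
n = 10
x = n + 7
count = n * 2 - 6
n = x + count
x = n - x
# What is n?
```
Trace:
  n=10
  n=10, x=17
  n=10, x=17, count=14
  n=31, x=17, count=14
  n=31, x=14, count=14

Final answer: 31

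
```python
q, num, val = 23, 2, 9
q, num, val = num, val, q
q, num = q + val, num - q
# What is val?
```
Trace:
  q=23, num=2, val=9
  q=2, num=9, val=23
  q=25, num=7, val=23

Final answer: 23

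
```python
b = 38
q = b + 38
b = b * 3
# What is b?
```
Trace:
  b=38
  b=38, q=76
  b=114, q=76

Final answer: 114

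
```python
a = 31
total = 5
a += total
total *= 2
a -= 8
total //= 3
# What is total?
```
Trace:
  a=31
  a=31, total=5
  a=36, total=5
  a=36, total=10
  a=28, total=10
  a=28, total=3

Final answer: 3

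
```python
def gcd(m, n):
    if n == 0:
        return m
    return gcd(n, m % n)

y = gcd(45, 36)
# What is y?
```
Call trace:
gcd(m=45, n=36)
  gcd(m=36, n=9)
    gcd(m=9, n=0)
    -> return 9
  -> return 9
-> return 9

Final answer: 9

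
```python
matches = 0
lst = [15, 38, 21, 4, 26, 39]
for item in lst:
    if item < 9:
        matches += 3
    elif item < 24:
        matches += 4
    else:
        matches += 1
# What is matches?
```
Trace:
  matches=0
  matches=4, item=15
  matches=5, item=38
  matches=9, item=21
  matches=12, item=4
  matches=13, item=26
  matches=14, item=39

Final answer: 14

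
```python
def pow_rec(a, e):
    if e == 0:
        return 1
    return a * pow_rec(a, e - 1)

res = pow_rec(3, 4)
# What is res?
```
Call trace:
pow_rec(a=3, e=4)
  pow_rec(a=3, e=3)
    pow_rec(a=3, e=2)
      pow_rec(a=3, e=1)
        pow_rec(a=3, e=0)
        -> return 1
      -> return 3
    -> return 9
  -> return 27
-> return 81

Final answer: 81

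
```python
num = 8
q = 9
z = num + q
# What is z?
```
Trace:
  num=8
  num=8, q=9
  num=8, q=9, z=17

Final answer: 17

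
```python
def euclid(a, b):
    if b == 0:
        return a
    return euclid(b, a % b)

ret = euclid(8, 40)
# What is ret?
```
Call trace:
euclid(a=8, b=40)
  euclid(a=40, b=8)
    euclid(a=8, b=0)
    -> return 8
  -> return 8
-> return 8

Final answer: 8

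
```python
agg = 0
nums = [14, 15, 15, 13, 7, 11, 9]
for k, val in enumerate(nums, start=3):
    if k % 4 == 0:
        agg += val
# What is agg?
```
Trace:
  agg=0
  agg=0, k=3, val=14
  agg=15, k=4, val=15
  agg=15, k=5, val=15
  agg=15, k=6, val=13
  agg=15, k=7, val=7
  agg=26, k=8, val=11
  agg=26, k=9, val=9

Final answer: 26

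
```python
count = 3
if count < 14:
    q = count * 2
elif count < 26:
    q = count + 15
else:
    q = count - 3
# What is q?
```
Trace:
  count=3
  count=3, q=6

Final answer: 6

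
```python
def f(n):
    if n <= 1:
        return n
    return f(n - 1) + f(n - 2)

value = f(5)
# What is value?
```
Call trace (a repeated sub-call is expanded the first time; later identical calls just restate its return value):
f(n=5)
  f(n=4)
    f(n=3)
      f(n=2)
        f(n=1)
        -> return 1
        f(n=0)
        -> return 0
      -> return 1
      f(n=1)
      -> return 1
    -> return 2
    f(n=2) -> return 1  (same call as traced above)
  -> return 3
  f(n=3) -> return 2  (same call as traced above)
-> return 5

Final answer: 5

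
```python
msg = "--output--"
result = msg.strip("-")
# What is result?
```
Trace:
  msg='--output--'
  msg='--output--', result='output'

Final answer: 'output'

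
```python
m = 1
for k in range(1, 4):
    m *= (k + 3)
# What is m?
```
Trace:
  m=1
  m=4, k=1
  m=20, k=2
  m=120, k=3

Final answer: 120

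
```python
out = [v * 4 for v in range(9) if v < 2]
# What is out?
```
Trace:
  v=0
  v=1
  v=2
  v=3
  v=4
  v=5
  v=6
  v=7
  v=8
  out=[0, 4]

Final answer: [0, 4]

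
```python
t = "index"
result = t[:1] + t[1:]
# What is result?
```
Trace:
  t='index'
  t='index', result='index'

Final answer: 'index'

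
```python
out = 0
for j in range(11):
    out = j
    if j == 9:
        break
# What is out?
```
Trace:
  out=0
  out=0, j=0
  out=1, j=1
  out=2, j=2
  out=3, j=3
  out=4, j=4
  out=5, j=5
  out=6, j=6
  out=7, j=7
  out=8, j=8
  out=9, j=9

Final answer: 9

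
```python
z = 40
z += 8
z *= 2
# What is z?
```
Trace:
  z=40
  z=48
  z=96

Final answer: 96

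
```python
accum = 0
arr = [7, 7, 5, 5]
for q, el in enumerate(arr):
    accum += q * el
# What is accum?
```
Trace:
  accum=0
  accum=0, q=0, el=7
  accum=7, q=1, el=7
  accum=17, q=2, el=5
  accum=32, q=3, el=5

Final answer: 32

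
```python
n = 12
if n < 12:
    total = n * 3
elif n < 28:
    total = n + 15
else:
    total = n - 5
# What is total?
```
Trace:
  n=12
  n=12, total=27

Final answer: 27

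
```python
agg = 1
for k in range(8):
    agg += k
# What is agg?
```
Trace:
  agg=1
  agg=1, k=0
  agg=2, k=1
  agg=4, k=2
  agg=7, k=3
  agg=11, k=4
  agg=16, k=5
  agg=22, k=6
  agg=29, k=7

Final answer: 29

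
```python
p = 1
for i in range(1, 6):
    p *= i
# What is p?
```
Trace:
  p=1
  p=1, i=1
  p=2, i=2
  p=6, i=3
  p=24, i=4
  p=120, i=5

Final answer: 120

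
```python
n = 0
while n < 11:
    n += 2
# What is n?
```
Trace:
  n=0
  n=2
  n=4
  n=6
  n=8
  n=10
  n=12

Final answer: 12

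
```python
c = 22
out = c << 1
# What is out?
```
Trace:
  c=22
  c=22, out=44

Final answer: 44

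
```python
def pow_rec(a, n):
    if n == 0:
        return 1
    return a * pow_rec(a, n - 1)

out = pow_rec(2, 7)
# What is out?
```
Call trace:
pow_rec(a=2, n=7)
  pow_rec(a=2, n=6)
    pow_rec(a=2, n=5)
      pow_rec(a=2, n=4)
        pow_rec(a=2, n=3)
          pow_rec(a=2, n=2)
            pow_rec(a=2, n=1)
              pow_rec(a=2, n=0)
              -> return 1
            -> return 2
          -> return 4
        -> return 8
      -> return 16
    -> return 32
  -> return 64
-> return 128

Final answer: 128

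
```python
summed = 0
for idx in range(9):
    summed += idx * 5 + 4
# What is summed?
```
Trace:
  summed=0
  summed=4, idx=0
  summed=13, idx=1
  summed=27, idx=2
  summed=46, idx=3
  summed=70, idx=4
  summed=99, idx=5
  summed=133, idx=6
  summed=172, idx=7
  summed=216, idx=8

Final answer: 216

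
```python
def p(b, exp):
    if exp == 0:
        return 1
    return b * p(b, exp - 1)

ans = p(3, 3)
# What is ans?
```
Call trace:
p(b=3, exp=3)
  p(b=3, exp=2)
    p(b=3, exp=1)
      p(b=3, exp=0)
      -> return 1
    -> return 3
  -> return 9
-> return 27

Final answer: 27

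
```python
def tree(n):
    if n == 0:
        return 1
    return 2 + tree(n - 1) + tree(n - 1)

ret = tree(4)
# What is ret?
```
Call trace (a repeated sub-call is expanded the first time; later identical calls just restate its return value):
tree(n=4)
  tree(n=3)
    tree(n=2)
      tree(n=1)
        tree(n=0)
        -> return 1
        tree(n=0)
        -> return 1
      -> return 4
      tree(n=1) -> return 4  (same call as traced above)
    -> return 10
    tree(n=2) -> return 10  (same call as traced above)
  -> return 22
  tree(n=3) -> return 22  (same call as traced above)
-> return 46

Final answer: 46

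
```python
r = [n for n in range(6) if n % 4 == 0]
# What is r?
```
Trace:
  n=0
  n=1
  n=2
  n=3
  n=4
  n=5
  r=[0, 4]

Final answer: [0, 4]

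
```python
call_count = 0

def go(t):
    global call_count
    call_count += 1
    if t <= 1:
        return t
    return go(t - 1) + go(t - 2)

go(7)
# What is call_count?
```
Call trace (a repeated sub-call is expanded the first time; later identical calls just restate its return value):
go(t=7)
  go(t=6)
    go(t=5)
      go(t=4)
        go(t=3)
          go(t=2)
            go(t=1)
            -> return 1
            go(t=0)
            -> return 0
          -> return 1
          go(t=1)
          -> return 1
        -> return 2
        go(t=2) -> return 1  (same call as traced above)
      -> return 3
      go(t=3) -> return 2  (same call as traced above)
    -> return 5
    go(t=4) -> return 3  (same call as traced above)
  -> return 8
  go(t=5) -> return 5  (same call as traced above)
-> return 13

call_count is incremented once per call, so count the calls in each subtree. Let C(t) = number of calls made by go(t).
C(0) = C(1) = 1 (base case, no recursion); C(t) = 1 + C(t - 1) + C(t - 2) otherwise.
C(2) = 1 + C(1) + C(0) = 1 + 1 + 1 = 3
C(3) = 1 + C(2) + C(1) = 1 + 3 + 1 = 5
C(4) = 1 + C(3) + C(2) = 1 + 5 + 3 = 9
C(5) = 1 + C(4) + C(3) = 1 + 9 + 5 = 15
C(6) = 1 + C(5) + C(4) = 1 + 15 + 9 = 25
C(7) = 1 + C(6) + C(5) = 1 + 25 + 15 = 41
call_count = C(7) = 41

Final answer: 41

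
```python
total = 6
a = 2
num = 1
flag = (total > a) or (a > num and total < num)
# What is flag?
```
Trace:
  total=6
  total=6, a=2
  total=6, a=2, num=1
  total=6, a=2, num=1, flag=True

Final answer: True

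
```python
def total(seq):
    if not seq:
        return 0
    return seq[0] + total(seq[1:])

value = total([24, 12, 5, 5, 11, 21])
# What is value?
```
Call trace:
total(seq=[24, 12, 5, 5, 11, 21])
  total(seq=[12, 5, 5, 11, 21])
    total(seq=[5, 5, 11, 21])
      total(seq=[5, 11, 21])
        total(seq=[11, 21])
          total(seq=[21])
            total(seq=[])
            -> return 0
          -> return 21
        -> return 32
      -> return 37
    -> return 42
  -> return 54
-> return 78

Final answer: 78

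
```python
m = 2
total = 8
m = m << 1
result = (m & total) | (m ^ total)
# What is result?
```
Trace:
  m=2
  m=2, total=8
  m=4, total=8
  m=4, total=8, result=12

Final answer: 12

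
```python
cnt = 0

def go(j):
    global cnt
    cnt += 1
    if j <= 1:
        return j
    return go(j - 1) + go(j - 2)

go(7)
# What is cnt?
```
Call trace (a repeated sub-call is expanded the first time; later identical calls just restate its return value):
go(j=7)
  go(j=6)
    go(j=5)
      go(j=4)
        go(j=3)
          go(j=2)
            go(j=1)
            -> return 1
            go(j=0)
            -> return 0
          -> return 1
          go(j=1)
          -> return 1
        -> return 2
        go(j=2) -> return 1  (same call as traced above)
      -> return 3
      go(j=3) -> return 2  (same call as traced above)
    -> return 5
    go(j=4) -> return 3  (same call as traced above)
  -> return 8
  go(j=5) -> return 5  (same call as traced above)
-> return 13

cnt is incremented once per call, so count the calls in each subtree. Let C(j) = number of calls made by go(j).
C(0) = C(1) = 1 (base case, no recursion); C(j) = 1 + C(j - 1) + C(j - 2) otherwise.
C(2) = 1 + C(1) + C(0) = 1 + 1 + 1 = 3
C(3) = 1 + C(2) + C(1) = 1 + 3 + 1 = 5
C(4) = 1 + C(3) + C(2) = 1 + 5 + 3 = 9
C(5) = 1 + C(4) + C(3) = 1 + 9 + 5 = 15
C(6) = 1 + C(5) + C(4) = 1 + 15 + 9 = 25
C(7) = 1 + C(6) + C(5) = 1 + 25 + 15 = 41
cnt = C(7) = 41

Final answer: 41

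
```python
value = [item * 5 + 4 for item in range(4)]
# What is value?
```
Trace:
  item=0
  item=1
  item=2
  item=3
  value=[4, 9, 14, 19]

Final answer: [4, 9, 14, 19]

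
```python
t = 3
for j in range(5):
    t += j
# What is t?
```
Trace:
  t=3
  t=3, j=0
  t=4, j=1
  t=6, j=2
  t=9, j=3
  t=13, j=4

Final answer: 13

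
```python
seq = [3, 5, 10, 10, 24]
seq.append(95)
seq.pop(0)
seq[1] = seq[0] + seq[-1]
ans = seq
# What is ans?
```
Trace:
  seq=[3, 5, 10, 10, 24]
  seq=[3, 5, 10, 10, 24, 95]
  seq=[5, 10, 10, 24, 95]
  seq=[5, 100, 10, 24, 95]
  seq=[5, 100, 10, 24, 95], ans=[5, 100, 10, 24, 95]

Final answer: [5, 100, 10, 24, 95]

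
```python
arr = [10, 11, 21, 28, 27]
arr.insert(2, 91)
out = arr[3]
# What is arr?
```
Trace:
  arr=[10, 11, 21, 28, 27]
  arr=[10, 11, 91, 21, 28, 27]
  arr=[10, 11, 91, 21, 28, 27], out=21

Final answer: [10, 11, 91, 21, 28, 27]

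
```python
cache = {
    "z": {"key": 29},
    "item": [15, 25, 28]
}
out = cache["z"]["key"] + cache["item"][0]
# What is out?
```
Trace:
  cache={'z': {'key': 29}, 'item': [15, 25, 28]}
  cache={'z': {'key': 29}, 'item': [15, 25, 28]}, out=44

Final answer: 44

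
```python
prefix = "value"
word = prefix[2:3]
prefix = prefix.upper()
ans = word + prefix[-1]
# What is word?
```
Trace:
  prefix='value'
  prefix='value', word='l'
  prefix='VALUE', word='l'
  prefix='VALUE', word='l', ans='lE'

Final answer: 'l'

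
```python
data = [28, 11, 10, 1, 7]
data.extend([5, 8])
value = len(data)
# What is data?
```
Trace:
  data=[28, 11, 10, 1, 7]
  data=[28, 11, 10, 1, 7, 5, 8]
  data=[28, 11, 10, 1, 7, 5, 8], value=7

Final answer: [28, 11, 10, 1, 7, 5, 8]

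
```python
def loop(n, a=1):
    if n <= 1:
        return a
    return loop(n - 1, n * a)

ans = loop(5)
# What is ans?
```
Call trace:
loop(n=5, a=1)
  loop(n=4, a=5)
    loop(n=3, a=20)
      loop(n=2, a=60)
        loop(n=1, a=120)
        -> return 120
      -> return 120
    -> return 120
  -> return 120
-> return 120

Final answer: 120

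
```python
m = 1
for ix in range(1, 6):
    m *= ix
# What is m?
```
Trace:
  m=1
  m=1, ix=1
  m=2, ix=2
  m=6, ix=3
  m=24, ix=4
  m=120, ix=5

Final answer: 120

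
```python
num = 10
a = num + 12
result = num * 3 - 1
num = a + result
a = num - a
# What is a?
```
Trace:
  num=10
  num=10, a=22
  num=10, a=22, result=29
  num=51, a=22, result=29
  num=51, a=29, result=29

Final answer: 29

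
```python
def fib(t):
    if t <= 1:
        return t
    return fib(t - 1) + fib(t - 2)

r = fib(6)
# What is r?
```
Call trace (a repeated sub-call is expanded the first time; later identical calls just restate its return value):
fib(t=6)
  fib(t=5)
    fib(t=4)
      fib(t=3)
        fib(t=2)
          fib(t=1)
          -> return 1
          fib(t=0)
          -> return 0
        -> return 1
        fib(t=1)
        -> return 1
      -> return 2
      fib(t=2) -> return 1  (same call as traced above)
    -> return 3
    fib(t=3) -> return 2  (same call as traced above)
  -> return 5
  fib(t=4) -> return 3  (same call as traced above)
-> return 8

Final answer: 8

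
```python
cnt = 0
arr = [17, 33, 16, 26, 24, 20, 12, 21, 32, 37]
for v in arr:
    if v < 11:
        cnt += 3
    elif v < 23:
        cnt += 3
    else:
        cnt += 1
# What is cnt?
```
Trace:
  cnt=0
  cnt=3, v=17
  cnt=4, v=33
  cnt=7, v=16
  cnt=8, v=26
  cnt=9, v=24
  cnt=12, v=20
  cnt=15, v=12
  cnt=18, v=21
  cnt=19, v=32
  cnt=20, v=37

Final answer: 20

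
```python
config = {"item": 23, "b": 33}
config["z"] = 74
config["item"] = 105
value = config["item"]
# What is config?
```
Trace:
  config={'item': 23, 'b': 33}
  config={'item': 23, 'b': 33, 'z': 74}
  config={'item': 105, 'b': 33, 'z': 74}
  config={'item': 105, 'b': 33, 'z': 74}, value=105

Final answer: {'item': 105, 'b': 33, 'z': 74}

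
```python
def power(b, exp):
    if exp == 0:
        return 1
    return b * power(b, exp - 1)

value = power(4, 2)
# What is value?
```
Call trace:
power(b=4, exp=2)
  power(b=4, exp=1)
    power(b=4, exp=0)
    -> return 1
  -> return 4
-> return 16

Final answer: 16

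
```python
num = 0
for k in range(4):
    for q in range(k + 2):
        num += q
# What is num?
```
Trace:
  num=0
  num=0, k=0, q=0
  num=1, k=0, q=1
  num=1, k=1, q=0
  num=2, k=1, q=1
  num=4, k=1, q=2
  num=4, k=2, q=0
  num=5, k=2, q=1
  num=7, k=2, q=2
  num=10, k=2, q=3
  num=10, k=3, q=0
  num=11, k=3, q=1
  num=13, k=3, q=2
  num=16, k=3, q=3
  num=20, k=3, q=4

Final answer: 20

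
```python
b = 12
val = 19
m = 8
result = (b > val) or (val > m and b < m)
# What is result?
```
Trace:
  b=12
  b=12, val=19
  b=12, val=19, m=8
  b=12, val=19, m=8, result=False

Final answer: False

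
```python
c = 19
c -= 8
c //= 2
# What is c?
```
Trace:
  c=19
  c=11
  c=5

Final answer: 5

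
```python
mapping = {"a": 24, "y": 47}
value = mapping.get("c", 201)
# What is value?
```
Trace:
  mapping={'a': 24, 'y': 47}
  mapping={'a': 24, 'y': 47}, value=201

Final answer: 201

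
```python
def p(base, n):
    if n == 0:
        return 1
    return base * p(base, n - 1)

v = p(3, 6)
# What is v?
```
Call trace:
p(base=3, n=6)
  p(base=3, n=5)
    p(base=3, n=4)
      p(base=3, n=3)
        p(base=3, n=2)
          p(base=3, n=1)
            p(base=3, n=0)
            -> return 1
          -> return 3
        -> return 9
      -> return 27
    -> return 81
  -> return 243
-> return 729

Final answer: 729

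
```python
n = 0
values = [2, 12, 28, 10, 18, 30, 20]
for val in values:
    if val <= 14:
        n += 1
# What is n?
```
Trace:
  n=0
  n=1, val=2
  n=2, val=12
  n=2, val=28
  n=3, val=10
  n=3, val=18
  n=3, val=30
  n=3, val=20

Final answer: 3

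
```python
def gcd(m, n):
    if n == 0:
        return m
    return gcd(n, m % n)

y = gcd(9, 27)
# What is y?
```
Call trace:
gcd(m=9, n=27)
  gcd(m=27, n=9)
    gcd(m=9, n=0)
    -> return 9
  -> return 9
-> return 9

Final answer: 9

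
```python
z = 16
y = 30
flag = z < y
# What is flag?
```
Trace:
  z=16
  z=16, y=30
  z=16, y=30, flag=True

Final answer: True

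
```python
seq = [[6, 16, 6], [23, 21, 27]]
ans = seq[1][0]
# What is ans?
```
Trace:
  seq=[[6, 16, 6], [23, 21, 27]]
  seq=[[6, 16, 6], [23, 21, 27]], ans=23

Final answer: 23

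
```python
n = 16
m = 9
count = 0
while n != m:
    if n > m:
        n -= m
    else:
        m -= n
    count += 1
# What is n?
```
Trace:
  n=16
  n=16, m=9
  n=16, m=9, count=0
  n=7, m=9, count=1
  n=7, m=2, count=2
  n=5, m=2, count=3
  n=3, m=2, count=4
  n=1, m=2, count=5
  n=1, m=1, count=6

Final answer: 1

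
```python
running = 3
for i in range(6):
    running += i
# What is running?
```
Trace:
  running=3
  running=3, i=0
  running=4, i=1
  running=6, i=2
  running=9, i=3
  running=13, i=4
  running=18, i=5

Final answer: 18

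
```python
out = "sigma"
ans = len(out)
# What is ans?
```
Trace:
  out='sigma'
  out='sigma', ans=5

Final answer: 5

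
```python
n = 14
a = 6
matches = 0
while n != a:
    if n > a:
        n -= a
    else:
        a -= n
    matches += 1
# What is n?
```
Trace:
  n=14
  n=14, a=6
  n=14, a=6, matches=0
  n=8, a=6, matches=1
  n=2, a=6, matches=2
  n=2, a=4, matches=3
  n=2, a=2, matches=4

Final answer: 2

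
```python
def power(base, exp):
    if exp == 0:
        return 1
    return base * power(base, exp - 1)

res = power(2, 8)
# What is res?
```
Call trace:
power(base=2, exp=8)
  power(base=2, exp=7)
    power(base=2, exp=6)
      power(base=2, exp=5)
        power(base=2, exp=4)
          power(base=2, exp=3)
            power(base=2, exp=2)
              power(base=2, exp=1)
                power(base=2, exp=0)
                -> return 1
              -> return 2
            -> return 4
          -> return 8
        -> return 16
      -> return 32
    -> return 64
  -> return 128
-> return 256

Final answer: 256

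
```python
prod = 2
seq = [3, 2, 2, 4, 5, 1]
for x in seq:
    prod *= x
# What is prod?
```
Trace:
  prod=2
  prod=6, x=3
  prod=12, x=2
  prod=24, x=2
  prod=96, x=4
  prod=480, x=5
  prod=480, x=1

Final answer: 480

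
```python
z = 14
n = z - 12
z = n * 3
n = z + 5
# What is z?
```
Trace:
  z=14
  z=14, n=2
  z=6, n=2
  z=6, n=11

Final answer: 6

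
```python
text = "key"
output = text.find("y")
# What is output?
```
Trace:
  text='key'
  text='key', output=2

Final answer: 2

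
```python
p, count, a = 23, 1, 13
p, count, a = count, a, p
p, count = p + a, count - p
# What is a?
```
Trace:
  p=23, count=1, a=13
  p=1, count=13, a=23
  p=24, count=12, a=23

Final answer: 23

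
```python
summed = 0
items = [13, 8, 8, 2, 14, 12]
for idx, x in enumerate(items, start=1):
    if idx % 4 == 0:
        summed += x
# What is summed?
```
Trace:
  summed=0
  summed=0, idx=1, x=13
  summed=0, idx=2, x=8
  summed=0, idx=3, x=8
  summed=2, idx=4, x=2
  summed=2, idx=5, x=14
  summed=2, idx=6, x=12

Final answer: 2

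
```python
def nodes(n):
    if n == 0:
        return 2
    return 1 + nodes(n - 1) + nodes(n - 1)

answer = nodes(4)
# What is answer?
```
Call trace (a repeated sub-call is expanded the first time; later identical calls just restate its return value):
nodes(n=4)
  nodes(n=3)
    nodes(n=2)
      nodes(n=1)
        nodes(n=0)
        -> return 2
        nodes(n=0)
        -> return 2
      -> return 5
      nodes(n=1) -> return 5  (same call as traced above)
    -> return 11
    nodes(n=2) -> return 11  (same call as traced above)
  -> return 23
  nodes(n=3) -> return 23  (same call as traced above)
-> return 47

Final answer: 47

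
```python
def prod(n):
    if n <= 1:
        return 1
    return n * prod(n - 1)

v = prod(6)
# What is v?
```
Call trace:
prod(n=6)
  prod(n=5)
    prod(n=4)
      prod(n=3)
        prod(n=2)
          prod(n=1)
          -> return 1
        -> return 2
      -> return 6
    -> return 24
  -> return 120
-> return 720

Final answer: 720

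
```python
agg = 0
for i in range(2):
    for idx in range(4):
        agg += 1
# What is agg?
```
Trace:
  agg=0
  agg=1, i=0, idx=0
  agg=2, i=0, idx=1
  agg=3, i=0, idx=2
  agg=4, i=0, idx=3
  agg=5, i=1, idx=0
  agg=6, i=1, idx=1
  agg=7, i=1, idx=2
  agg=8, i=1, idx=3

Final answer: 8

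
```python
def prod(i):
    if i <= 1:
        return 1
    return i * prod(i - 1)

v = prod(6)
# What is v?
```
Call trace:
prod(i=6)
  prod(i=5)
    prod(i=4)
      prod(i=3)
        prod(i=2)
          prod(i=1)
          -> return 1
        -> return 2
      -> return 6
    -> return 24
  -> return 120
-> return 720

Final answer: 720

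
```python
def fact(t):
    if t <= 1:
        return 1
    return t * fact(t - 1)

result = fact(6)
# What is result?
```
Call trace:
fact(t=6)
  fact(t=5)
    fact(t=4)
      fact(t=3)
        fact(t=2)
          fact(t=1)
          -> return 1
        -> return 2
      -> return 6
    -> return 24
  -> return 120
-> return 720

Final answer: 720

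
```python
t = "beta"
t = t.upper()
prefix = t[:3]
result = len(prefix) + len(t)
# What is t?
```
Trace:
  t='beta'
  t='BETA'
  t='BETA', prefix='BET'
  t='BETA', prefix='BET', result=7

Final answer: 'BETA'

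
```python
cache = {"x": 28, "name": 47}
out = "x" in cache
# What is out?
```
Trace:
  cache={'x': 28, 'name': 47}
  cache={'x': 28, 'name': 47}, out=True

Final answer: True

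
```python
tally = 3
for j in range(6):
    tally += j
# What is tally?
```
Trace:
  tally=3
  tally=3, j=0
  tally=4, j=1
  tally=6, j=2
  tally=9, j=3
  tally=13, j=4
  tally=18, j=5

Final answer: 18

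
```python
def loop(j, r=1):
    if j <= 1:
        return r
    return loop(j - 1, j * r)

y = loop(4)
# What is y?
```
Call trace:
loop(j=4, r=1)
  loop(j=3, r=4)
    loop(j=2, r=12)
      loop(j=1, r=24)
      -> return 24
    -> return 24
  -> return 24
-> return 24

Final answer: 24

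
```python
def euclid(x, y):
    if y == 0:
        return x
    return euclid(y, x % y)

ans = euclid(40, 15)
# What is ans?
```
Call trace:
euclid(x=40, y=15)
  euclid(x=15, y=10)
    euclid(x=10, y=5)
      euclid(x=5, y=0)
      -> return 5
    -> return 5
  -> return 5
-> return 5

Final answer: 5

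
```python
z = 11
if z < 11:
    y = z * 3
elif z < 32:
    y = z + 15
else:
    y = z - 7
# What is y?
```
Trace:
  z=11
  z=11, y=26

Final answer: 26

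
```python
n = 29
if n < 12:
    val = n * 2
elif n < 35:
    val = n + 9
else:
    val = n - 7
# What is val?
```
Trace:
  n=29
  n=29, val=38

Final answer: 38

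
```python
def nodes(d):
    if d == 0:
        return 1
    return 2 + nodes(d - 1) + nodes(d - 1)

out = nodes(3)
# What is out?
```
Call trace (a repeated sub-call is expanded the first time; later identical calls just restate its return value):
nodes(d=3)
  nodes(d=2)
    nodes(d=1)
      nodes(d=0)
      -> return 1
      nodes(d=0)
      -> return 1
    -> return 4
    nodes(d=1) -> return 4  (same call as traced above)
  -> return 10
  nodes(d=2) -> return 10  (same call as traced above)
-> return 22

Final answer: 22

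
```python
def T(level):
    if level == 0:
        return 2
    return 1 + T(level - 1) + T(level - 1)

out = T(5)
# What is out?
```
Call trace (a repeated sub-call is expanded the first time; later identical calls just restate its return value):
T(level=5)
  T(level=4)
    T(level=3)
      T(level=2)
        T(level=1)
          T(level=0)
          -> return 2
          T(level=0)
          -> return 2
        -> return 5
        T(level=1) -> return 5  (same call as traced above)
      -> return 11
      T(level=2) -> return 11  (same call as traced above)
    -> return 23
    T(level=3) -> return 23  (same call as traced above)
  -> return 47
  T(level=4) -> return 47  (same call as traced above)
-> return 95

Final answer: 95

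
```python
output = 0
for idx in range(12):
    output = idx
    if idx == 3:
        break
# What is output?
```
Trace:
  output=0
  output=0, idx=0
  output=1, idx=1
  output=2, idx=2
  output=3, idx=3

Final answer: 3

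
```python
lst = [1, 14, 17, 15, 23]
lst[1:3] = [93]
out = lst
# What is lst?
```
Trace:
  lst=[1, 14, 17, 15, 23]
  lst=[1, 93, 15, 23]
  lst=[1, 93, 15, 23], out=[1, 93, 15, 23]

Final answer: [1, 93, 15, 23]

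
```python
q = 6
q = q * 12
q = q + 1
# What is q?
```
Trace:
  q=6
  q=72
  q=73

Final answer: 73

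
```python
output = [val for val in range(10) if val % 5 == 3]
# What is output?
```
Trace:
  val=0
  val=1
  val=2
  val=3
  val=4
  val=5
  val=6
  val=7
  val=8
  val=9
  output=[3, 8]

Final answer: [3, 8]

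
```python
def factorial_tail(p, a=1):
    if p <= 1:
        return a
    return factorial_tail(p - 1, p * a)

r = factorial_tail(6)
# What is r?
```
Call trace:
factorial_tail(p=6, a=1)
  factorial_tail(p=5, a=6)
    factorial_tail(p=4, a=30)
      factorial_tail(p=3, a=120)
        factorial_tail(p=2, a=360)
          factorial_tail(p=1, a=720)
          -> return 720
        -> return 720
      -> return 720
    -> return 720
  -> return 720
-> return 720

Final answer: 720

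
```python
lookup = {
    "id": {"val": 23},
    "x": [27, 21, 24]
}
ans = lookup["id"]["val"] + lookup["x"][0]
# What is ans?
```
Trace:
  lookup={'id': {'val': 23}, 'x': [27, 21, 24]}
  lookup={'id': {'val': 23}, 'x': [27, 21, 24]}, ans=50

Final answer: 50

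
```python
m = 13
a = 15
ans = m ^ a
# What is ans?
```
Trace:
  m=13
  m=13, a=15
  m=13, a=15, ans=2

Final answer: 2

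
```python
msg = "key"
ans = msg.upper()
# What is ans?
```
Trace:
  msg='key'
  msg='key', ans='KEY'

Final answer: 'KEY'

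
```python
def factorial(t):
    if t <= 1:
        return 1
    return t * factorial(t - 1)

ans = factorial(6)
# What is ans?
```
Call trace:
factorial(t=6)
  factorial(t=5)
    factorial(t=4)
      factorial(t=3)
        factorial(t=2)
          factorial(t=1)
          -> return 1
        -> return 2
      -> return 6
    -> return 24
  -> return 120
-> return 720

Final answer: 720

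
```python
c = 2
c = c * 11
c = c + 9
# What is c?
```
Trace:
  c=2
  c=22
  c=31

Final answer: 31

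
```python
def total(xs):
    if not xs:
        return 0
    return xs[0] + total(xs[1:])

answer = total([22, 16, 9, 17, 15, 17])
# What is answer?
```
Call trace:
total(xs=[22, 16, 9, 17, 15, 17])
  total(xs=[16, 9, 17, 15, 17])
    total(xs=[9, 17, 15, 17])
      total(xs=[17, 15, 17])
        total(xs=[15, 17])
          total(xs=[17])
            total(xs=[])
            -> return 0
          -> return 17
        -> return 32
      -> return 49
    -> return 58
  -> return 74
-> return 96

Final answer: 96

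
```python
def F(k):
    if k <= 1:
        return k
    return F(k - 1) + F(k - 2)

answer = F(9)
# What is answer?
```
Call trace (a repeated sub-call is expanded the first time; later identical calls just restate its return value):
F(k=9)
  F(k=8)
    F(k=7)
      F(k=6)
        F(k=5)
          F(k=4)
            F(k=3)
              F(k=2)
                F(k=1)
                -> return 1
                F(k=0)
                -> return 0
              -> return 1
              F(k=1)
              -> return 1
            -> return 2
            F(k=2) -> return 1  (same call as traced above)
          -> return 3
          F(k=3) -> return 2  (same call as traced above)
        -> return 5
        F(k=4) -> return 3  (same call as traced above)
      -> return 8
      F(k=5) -> return 5  (same call as traced above)
    -> return 13
    F(k=6) -> return 8  (same call as traced above)
  -> return 21
  F(k=7) -> return 13  (same call as traced above)
-> return 34

Final answer: 34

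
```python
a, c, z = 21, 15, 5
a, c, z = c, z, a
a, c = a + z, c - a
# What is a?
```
Trace:
  a=21, c=15, z=5
  a=15, c=5, z=21
  a=36, c=-10, z=21

Final answer: 36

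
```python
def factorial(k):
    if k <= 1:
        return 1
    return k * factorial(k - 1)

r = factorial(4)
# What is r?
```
Call trace:
factorial(k=4)
  factorial(k=3)
    factorial(k=2)
      factorial(k=1)
      -> return 1
    -> return 2
  -> return 6
-> return 24

Final answer: 24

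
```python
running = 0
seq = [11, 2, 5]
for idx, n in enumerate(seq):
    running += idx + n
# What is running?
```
Trace:
  running=0
  running=11, idx=0, n=11
  running=14, idx=1, n=2
  running=21, idx=2, n=5

Final answer: 21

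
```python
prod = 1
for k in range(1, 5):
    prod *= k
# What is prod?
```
Trace:
  prod=1
  prod=1, k=1
  prod=2, k=2
  prod=6, k=3
  prod=24, k=4

Final answer: 24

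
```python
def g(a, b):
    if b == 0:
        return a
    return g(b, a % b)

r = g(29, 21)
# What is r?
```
Call trace:
g(a=29, b=21)
  g(a=21, b=8)
    g(a=8, b=5)
      g(a=5, b=3)
        g(a=3, b=2)
          g(a=2, b=1)
            g(a=1, b=0)
            -> return 1
          -> return 1
        -> return 1
      -> return 1
    -> return 1
  -> return 1
-> return 1

Final answer: 1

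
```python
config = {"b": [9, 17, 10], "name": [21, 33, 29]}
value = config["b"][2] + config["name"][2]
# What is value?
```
Trace:
  config={'b': [9, 17, 10], 'name': [21, 33, 29]}
  config={'b': [9, 17, 10], 'name': [21, 33, 29]}, value=39

Final answer: 39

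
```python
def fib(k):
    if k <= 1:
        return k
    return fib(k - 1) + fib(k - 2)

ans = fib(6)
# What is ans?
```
Call trace (a repeated sub-call is expanded the first time; later identical calls just restate its return value):
fib(k=6)
  fib(k=5)
    fib(k=4)
      fib(k=3)
        fib(k=2)
          fib(k=1)
          -> return 1
          fib(k=0)
          -> return 0
        -> return 1
        fib(k=1)
        -> return 1
      -> return 2
      fib(k=2) -> return 1  (same call as traced above)
    -> return 3
    fib(k=3) -> return 2  (same call as traced above)
  -> return 5
  fib(k=4) -> return 3  (same call as traced above)
-> return 8

Final answer: 8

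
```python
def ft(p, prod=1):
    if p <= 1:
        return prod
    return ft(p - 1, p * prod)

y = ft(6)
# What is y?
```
Call trace:
ft(p=6, prod=1)
  ft(p=5, prod=6)
    ft(p=4, prod=30)
      ft(p=3, prod=120)
        ft(p=2, prod=360)
          ft(p=1, prod=720)
          -> return 720
        -> return 720
      -> return 720
    -> return 720
  -> return 720
-> return 720

Final answer: 720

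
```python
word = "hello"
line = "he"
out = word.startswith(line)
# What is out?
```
Trace:
  word='hello'
  word='hello', line='he'
  word='hello', line='he', out=True

Final answer: True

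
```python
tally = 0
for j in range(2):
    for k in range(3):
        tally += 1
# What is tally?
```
Trace:
  tally=0
  tally=1, j=0, k=0
  tally=2, j=0, k=1
  tally=3, j=0, k=2
  tally=4, j=1, k=0
  tally=5, j=1, k=1
  tally=6, j=1, k=2

Final answer: 6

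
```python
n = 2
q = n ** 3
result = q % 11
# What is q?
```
Trace:
  n=2
  n=2, q=8
  n=2, q=8, result=8

Final answer: 8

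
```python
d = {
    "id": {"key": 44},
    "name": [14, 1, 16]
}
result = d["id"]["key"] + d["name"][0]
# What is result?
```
Trace:
  d={'id': {'key': 44}, 'name': [14, 1, 16]}
  d={'id': {'key': 44}, 'name': [14, 1, 16]}, result=58

Final answer: 58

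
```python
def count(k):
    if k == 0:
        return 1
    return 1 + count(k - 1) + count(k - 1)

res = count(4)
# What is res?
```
Call trace (a repeated sub-call is expanded the first time; later identical calls just restate its return value):
count(k=4)
  count(k=3)
    count(k=2)
      count(k=1)
        count(k=0)
        -> return 1
        count(k=0)
        -> return 1
      -> return 3
      count(k=1) -> return 3  (same call as traced above)
    -> return 7
    count(k=2) -> return 7  (same call as traced above)
  -> return 15
  count(k=3) -> return 15  (same call as traced above)
-> return 31

Final answer: 31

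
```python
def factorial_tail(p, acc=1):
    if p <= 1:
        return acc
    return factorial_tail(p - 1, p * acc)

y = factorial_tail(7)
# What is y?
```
Call trace:
factorial_tail(p=7, acc=1)
  factorial_tail(p=6, acc=7)
    factorial_tail(p=5, acc=42)
      factorial_tail(p=4, acc=210)
        factorial_tail(p=3, acc=840)
          factorial_tail(p=2, acc=2520)
            factorial_tail(p=1, acc=5040)
            -> return 5040
          -> return 5040
        -> return 5040
      -> return 5040
    -> return 5040
  -> return 5040
-> return 5040

Final answer: 5040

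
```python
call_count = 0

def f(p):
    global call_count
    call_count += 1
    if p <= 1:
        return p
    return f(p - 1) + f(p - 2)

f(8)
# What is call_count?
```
Call trace (a repeated sub-call is expanded the first time; later identical calls just restate its return value):
f(p=8)
  f(p=7)
    f(p=6)
      f(p=5)
        f(p=4)
          f(p=3)
            f(p=2)
              f(p=1)
              -> return 1
              f(p=0)
              -> return 0
            -> return 1
            f(p=1)
            -> return 1
          -> return 2
          f(p=2) -> return 1  (same call as traced above)
        -> return 3
        f(p=3) -> return 2  (same call as traced above)
      -> return 5
      f(p=4) -> return 3  (same call as traced above)
    -> return 8
    f(p=5) -> return 5  (same call as traced above)
  -> return 13
  f(p=6) -> return 8  (same call as traced above)
-> return 21

call_count is incremented once per call, so count the calls in each subtree. Let C(p) = number of calls made by f(p).
C(0) = C(1) = 1 (base case, no recursion); C(p) = 1 + C(p - 1) + C(p - 2) otherwise.
C(2) = 1 + C(1) + C(0) = 1 + 1 + 1 = 3
C(3) = 1 + C(2) + C(1) = 1 + 3 + 1 = 5
C(4) = 1 + C(3) + C(2) = 1 + 5 + 3 = 9
C(5) = 1 + C(4) + C(3) = 1 + 9 + 5 = 15
C(6) = 1 + C(5) + C(4) = 1 + 15 + 9 = 25
C(7) = 1 + C(6) + C(5) = 1 + 25 + 15 = 41
C(8) = 1 + C(7) + C(6) = 1 + 41 + 25 = 67
call_count = C(8) = 67

Final answer: 67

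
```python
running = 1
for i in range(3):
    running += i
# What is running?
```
Trace:
  running=1
  running=1, i=0
  running=2, i=1
  running=4, i=2

Final answer: 4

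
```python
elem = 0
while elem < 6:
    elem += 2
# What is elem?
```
Trace:
  elem=0
  elem=2
  elem=4
  elem=6

Final answer: 6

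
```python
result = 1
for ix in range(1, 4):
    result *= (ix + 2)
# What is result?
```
Trace:
  result=1
  result=3, ix=1
  result=12, ix=2
  result=60, ix=3

Final answer: 60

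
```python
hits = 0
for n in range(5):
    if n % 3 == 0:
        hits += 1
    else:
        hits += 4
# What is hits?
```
Trace:
  hits=0
  hits=1, n=0
  hits=5, n=1
  hits=9, n=2
  hits=10, n=3
  hits=14, n=4

Final answer: 14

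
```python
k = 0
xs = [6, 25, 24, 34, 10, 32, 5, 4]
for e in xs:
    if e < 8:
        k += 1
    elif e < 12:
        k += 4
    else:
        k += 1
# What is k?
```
Trace:
  k=0
  k=1, e=6
  k=2, e=25
  k=3, e=24
  k=4, e=34
  k=8, e=10
  k=9, e=32
  k=10, e=5
  k=11, e=4

Final answer: 11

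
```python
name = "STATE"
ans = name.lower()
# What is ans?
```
Trace:
  name='STATE'
  name='STATE', ans='state'

Final answer: 'state'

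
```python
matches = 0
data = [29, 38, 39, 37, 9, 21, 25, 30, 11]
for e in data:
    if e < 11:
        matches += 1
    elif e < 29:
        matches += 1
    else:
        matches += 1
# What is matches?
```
Trace:
  matches=0
  matches=1, e=29
  matches=2, e=38
  matches=3, e=39
  matches=4, e=37
  matches=5, e=9
  matches=6, e=21
  matches=7, e=25
  matches=8, e=30
  matches=9, e=11

Final answer: 9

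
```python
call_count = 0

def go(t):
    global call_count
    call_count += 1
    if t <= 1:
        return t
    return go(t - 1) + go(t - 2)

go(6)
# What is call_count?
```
Call trace (a repeated sub-call is expanded the first time; later identical calls just restate its return value):
go(t=6)
  go(t=5)
    go(t=4)
      go(t=3)
        go(t=2)
          go(t=1)
          -> return 1
          go(t=0)
          -> return 0
        -> return 1
        go(t=1)
        -> return 1
      -> return 2
      go(t=2) -> return 1  (same call as traced above)
    -> return 3
    go(t=3) -> return 2  (same call as traced above)
  -> return 5
  go(t=4) -> return 3  (same call as traced above)
-> return 8

call_count is incremented once per call, so count the calls in each subtree. Let C(t) = number of calls made by go(t).
C(0) = C(1) = 1 (base case, no recursion); C(t) = 1 + C(t - 1) + C(t - 2) otherwise.
C(2) = 1 + C(1) + C(0) = 1 + 1 + 1 = 3
C(3) = 1 + C(2) + C(1) = 1 + 3 + 1 = 5
C(4) = 1 + C(3) + C(2) = 1 + 5 + 3 = 9
C(5) = 1 + C(4) + C(3) = 1 + 9 + 5 = 15
C(6) = 1 + C(5) + C(4) = 1 + 15 + 9 = 25
call_count = C(6) = 25

Final answer: 25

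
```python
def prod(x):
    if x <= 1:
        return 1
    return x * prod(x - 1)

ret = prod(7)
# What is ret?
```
Call trace:
prod(x=7)
  prod(x=6)
    prod(x=5)
      prod(x=4)
        prod(x=3)
          prod(x=2)
            prod(x=1)
            -> return 1
          -> return 2
        -> return 6
      -> return 24
    -> return 120
  -> return 720
-> return 5040

Final answer: 5040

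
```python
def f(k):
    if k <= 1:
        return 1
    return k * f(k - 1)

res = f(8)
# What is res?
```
Call trace:
f(k=8)
  f(k=7)
    f(k=6)
      f(k=5)
        f(k=4)
          f(k=3)
            f(k=2)
              f(k=1)
              -> return 1
            -> return 2
          -> return 6
        -> return 24
      -> return 120
    -> return 720
  -> return 5040
-> return 40320

Final answer: 40320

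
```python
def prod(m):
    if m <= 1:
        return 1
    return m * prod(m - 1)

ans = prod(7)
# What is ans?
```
Call trace:
prod(m=7)
  prod(m=6)
    prod(m=5)
      prod(m=4)
        prod(m=3)
          prod(m=2)
            prod(m=1)
            -> return 1
          -> return 2
        -> return 6
      -> return 24
    -> return 120
  -> return 720
-> return 5040

Final answer: 5040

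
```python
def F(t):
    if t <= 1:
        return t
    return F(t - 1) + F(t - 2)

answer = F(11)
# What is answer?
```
Call trace (a repeated sub-call is expanded the first time; later identical calls just restate its return value):
F(t=11)
  F(t=10)
    F(t=9)
      F(t=8)
        F(t=7)
          F(t=6)
            F(t=5)
              F(t=4)
                F(t=3)
                  F(t=2)
                    F(t=1)
                    -> return 1
                    F(t=0)
                    -> return 0
                  -> return 1
                  F(t=1)
                  -> return 1
                -> return 2
                F(t=2) -> return 1  (same call as traced above)
              -> return 3
              F(t=3) -> return 2  (same call as traced above)
            -> return 5
            F(t=4) -> return 3  (same call as traced above)
          -> return 8
          F(t=5) -> return 5  (same call as traced above)
        -> return 13
        F(t=6) -> return 8  (same call as traced above)
      -> return 21
      F(t=7) -> return 13  (same call as traced above)
    -> return 34
    F(t=8) -> return 21  (same call as traced above)
  -> return 55
  F(t=9) -> return 34  (same call as traced above)
-> return 89

Final answer: 89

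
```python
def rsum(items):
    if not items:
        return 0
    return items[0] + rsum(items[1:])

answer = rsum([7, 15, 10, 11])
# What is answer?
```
Call trace:
rsum(items=[7, 15, 10, 11])
  rsum(items=[15, 10, 11])
    rsum(items=[10, 11])
      rsum(items=[11])
        rsum(items=[])
        -> return 0
      -> return 11
    -> return 21
  -> return 36
-> return 43

Final answer: 43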